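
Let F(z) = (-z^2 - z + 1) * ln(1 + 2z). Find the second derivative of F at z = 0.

Distribute the polynomial across the series and collect like powers.
The coefficient of z^2 in the expansion is -4, so F′′(0) = 2! * (-4) = -8.

-8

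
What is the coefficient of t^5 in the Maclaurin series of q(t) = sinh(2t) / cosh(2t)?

Invert the denominator's series and multiply.
q(0) = 0
q′(0) = 2
q′′(0) = 0
q′′′(0) = -16
q^(4)(0) = 0
q^(5)(0) = 512
So c_5 = q^(5)(0)/5! = 64/15.

64/15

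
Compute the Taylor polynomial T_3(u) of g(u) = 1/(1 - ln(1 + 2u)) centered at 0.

Let u equal the inner series; expand the outer function in u and truncate.
g(0) = 1
g′(0) = 2
g′′(0) = 4
g′′′(0) = 16

8*u^3/3 + 2*u^2 + 2*u + 1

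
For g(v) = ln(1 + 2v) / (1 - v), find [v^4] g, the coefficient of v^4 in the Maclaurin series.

-4/3

Write out both Maclaurin series and multiply, keeping only the needed powers.
g(0) = 0
g′(0) = 2
g′′(0) = 0
g′′′(0) = 16
g^(4)(0) = -32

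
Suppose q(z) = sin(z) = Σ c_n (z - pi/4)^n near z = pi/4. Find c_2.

q(pi/4) = sqrt(2)/2
q′(pi/4) = sqrt(2)/2
q′′(pi/4) = -sqrt(2)/2
So c_2 = q′′(pi/4)/2! = -sqrt(2)/4.

-sqrt(2)/4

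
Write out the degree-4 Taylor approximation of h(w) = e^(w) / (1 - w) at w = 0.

Use 1/(1 - r) = Σ r^k on the denominator, then take the Cauchy product.
[w^0] = 1;  [w^1] = 2;  [w^2] = 5/2;  [w^3] = 8/3;  [w^4] = 65/24.

65*w^4/24 + 8*w^3/3 + 5*w^2/2 + 2*w + 1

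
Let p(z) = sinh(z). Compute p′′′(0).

1

Compute the successive derivatives at the expansion point and divide by k!.
From the series, [z^3] p = 1/6; multiply by 3! = 6 to get 1.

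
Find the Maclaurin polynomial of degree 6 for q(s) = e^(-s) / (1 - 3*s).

Expand 1/(denominator) as a geometric series and multiply by the numerator's series.
q(0) = 1
q′(0) = 2
q′′(0) = 13
q′′′(0) = 116
q^(4)(0) = 1393
q^(5)(0) = 20894
q^(6)(0) = 376093
Then c_k = q^(k)(0)/k! gives each Taylor coefficient.

376093*s^6/720 + 10447*s^5/60 + 1393*s^4/24 + 58*s^3/3 + 13*s^2/2 + 2*s + 1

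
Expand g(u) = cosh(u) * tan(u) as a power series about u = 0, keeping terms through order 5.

Write out both Maclaurin series and multiply, keeping only the needed powers.
g(0) = 0
g′(0) = 1
g′′(0) = 0
g′′′(0) = 5
g^(4)(0) = 0
g^(5)(0) = 41
Then c_k = g^(k)(0)/k! gives each Taylor coefficient.

41*u^5/120 + 5*u^3/6 + u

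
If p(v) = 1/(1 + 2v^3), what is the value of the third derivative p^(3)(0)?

-12

From the series, [v^3] p = -2; multiply by 3! = 6 to get -12.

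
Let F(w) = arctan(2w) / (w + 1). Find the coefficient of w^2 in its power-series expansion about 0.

-2

Multiply the numerator's expansion by the denominator's geometric series.
F(0) = 0
F′(0) = 2
F′′(0) = -4
So c_2 = F′′(0)/2! = -2.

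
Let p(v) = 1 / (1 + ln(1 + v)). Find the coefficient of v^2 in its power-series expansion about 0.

3/2

Use the geometric series for the reciprocal, then substitute.
[v^0] = 1;  [v^1] = -1;  [v^2] = 3/2.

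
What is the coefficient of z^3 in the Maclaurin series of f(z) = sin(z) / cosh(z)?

Write the quotient as an unknown series and match coefficients against numerator = denominator · series.
f(0) = 0
f′(0) = 1
f′′(0) = 0
f′′′(0) = -4
So c_3 = f′′′(0)/3! = -2/3.

-2/3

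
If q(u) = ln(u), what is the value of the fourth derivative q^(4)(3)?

-2/27

The coefficient of (u - 3)^4 in the expansion is -1/324, so q^(4)(3) = 4! * (-1/324) = -2/27.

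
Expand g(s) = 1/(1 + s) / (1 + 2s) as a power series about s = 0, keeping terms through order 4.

Expand each factor separately, then convolve coefficients.
g(0) = 1
g′(0) = -3
g′′(0) = 14
g′′′(0) = -90
g^(4)(0) = 744
Then c_k = g^(k)(0)/k! gives each Taylor coefficient.

31*s^4 - 15*s^3 + 7*s^2 - 3*s + 1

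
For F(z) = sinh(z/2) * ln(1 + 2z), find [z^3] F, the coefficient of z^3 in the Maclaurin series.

Take the Cauchy product of the two expansions.
F(0) = 0
F′(0) = 0
F′′(0) = 2
F′′′(0) = -6
So c_3 = F′′′(0)/3! = -1.

-1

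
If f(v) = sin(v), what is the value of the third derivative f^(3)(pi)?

The coefficient of (v - pi)^3 in the expansion is 1/6, so f′′′(pi) = 3! * (1/6) = 1.

1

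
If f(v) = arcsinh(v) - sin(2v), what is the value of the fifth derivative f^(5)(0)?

-23

Add the two expansions coefficient-wise.
The coefficient of v^5 in the expansion is -23/120, so f^(5)(0) = 5! * (-23/120) = -23.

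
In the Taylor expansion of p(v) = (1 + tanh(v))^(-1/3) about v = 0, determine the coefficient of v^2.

Substitute the inner expansion into the outer series and collect powers.
So c_2 = p′′(0)/2! = 2/9.

2/9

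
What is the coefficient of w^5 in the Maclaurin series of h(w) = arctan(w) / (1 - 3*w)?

Use 1/(1 - r) = Σ r^k on the denominator, then take the Cauchy product.
h(0) = 0
h′(0) = 1
h′′(0) = 6
h′′′(0) = 52
h^(4)(0) = 624
h^(5)(0) = 9384

391/5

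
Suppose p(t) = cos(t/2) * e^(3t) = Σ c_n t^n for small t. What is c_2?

Expand each factor separately, then convolve coefficients.
p(0) = 1
p′(0) = 3
p′′(0) = 35/4
So c_2 = p′′(0)/2! = 35/8.

35/8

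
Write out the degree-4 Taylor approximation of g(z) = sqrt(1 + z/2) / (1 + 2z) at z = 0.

28379*z^4/2048 - 887*z^3/128 + 111*z^2/32 - 7*z/4 + 1

Take the Cauchy product of the two expansions.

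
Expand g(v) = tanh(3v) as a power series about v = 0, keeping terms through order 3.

g(0) = 0
g′(0) = 3
g′′(0) = 0
g′′′(0) = -54

-9*v^3 + 3*v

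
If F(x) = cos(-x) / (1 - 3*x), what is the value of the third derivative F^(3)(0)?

153

Use 1/(1 - r) = Σ r^k on the denominator, then take the Cauchy product.
From the series, [x^3] F = 51/2; multiply by 3! = 6 to get 153.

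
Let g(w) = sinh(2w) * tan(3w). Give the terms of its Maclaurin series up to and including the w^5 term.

22*w^4 + 6*w^2

Multiply the two series term by term and collect like powers.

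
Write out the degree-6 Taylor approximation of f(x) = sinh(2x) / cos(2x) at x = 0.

Invert the denominator's series and multiply.
f(0) = 0
f′(0) = 2
f′′(0) = 0
f′′′(0) = 32
f^(4)(0) = 0
f^(5)(0) = 1152
f^(6)(0) = 0

48*x^5/5 + 16*x^3/3 + 2*x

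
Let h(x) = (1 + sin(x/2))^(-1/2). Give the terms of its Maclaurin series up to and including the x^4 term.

Plug the Maclaurin series of the inner function into that of the outer and collect terms.
h(0) = 1
h′(0) = -1/4
h′′(0) = 3/16
h′′′(0) = -11/64
h^(4)(0) = 57/256

19*x^4/2048 - 11*x^3/384 + 3*x^2/32 - x/4 + 1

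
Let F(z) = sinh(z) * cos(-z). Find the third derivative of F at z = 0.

Multiply the two series term by term and collect like powers.
From the series, [z^3] F = -1/3; multiply by 3! = 6 to get -2.

-2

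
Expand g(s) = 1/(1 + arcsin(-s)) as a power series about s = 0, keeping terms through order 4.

4*s^4/3 + 7*s^3/6 + s^2 + s + 1

Plug the Maclaurin series of the inner function into that of the outer and collect terms.
g(0) = 1
g′(0) = 1
g′′(0) = 2
g′′′(0) = 7
g^(4)(0) = 32
Then c_k = g^(k)(0)/k! gives each Taylor coefficient.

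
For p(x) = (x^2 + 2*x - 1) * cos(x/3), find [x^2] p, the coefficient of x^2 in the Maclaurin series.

Multiply each power in the prefactor through the base expansion.
[x^0] = -1;  [x^1] = 2;  [x^2] = 19/18.
So c_2 = p′′(0)/2! = 19/18.

19/18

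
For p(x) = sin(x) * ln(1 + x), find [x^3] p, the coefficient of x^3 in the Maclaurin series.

-1/2

Expand each factor separately, then convolve coefficients.
[x^0] = 0;  [x^1] = 0;  [x^2] = 1;  [x^3] = -1/2.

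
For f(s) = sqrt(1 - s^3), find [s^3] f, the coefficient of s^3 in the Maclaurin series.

f(0) = 1
f′(0) = 0
f′′(0) = 0
f′′′(0) = -3
The Taylor polynomial is Σ f^(k)(0)/k! · s^k.

-1/2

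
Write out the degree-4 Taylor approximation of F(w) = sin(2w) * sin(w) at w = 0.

Expand each factor separately, then convolve coefficients.
[w^0] = 0;  [w^1] = 0;  [w^2] = 2;  [w^3] = 0;  [w^4] = -5/3.

-5*w^4/3 + 2*w^2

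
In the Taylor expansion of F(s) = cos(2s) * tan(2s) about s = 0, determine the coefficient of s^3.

Multiply the two series term by term and collect like powers.
F(0) = 0
F′(0) = 2
F′′(0) = 0
F′′′(0) = -8
So c_3 = F′′′(0)/3! = -4/3.

-4/3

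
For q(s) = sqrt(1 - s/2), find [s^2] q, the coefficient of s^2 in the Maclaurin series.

-1/32

Apply the Taylor formula c_k = f^(k)(a)/k!.
[s^0] = 1;  [s^1] = -1/4;  [s^2] = -1/32.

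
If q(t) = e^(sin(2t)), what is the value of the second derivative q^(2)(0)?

Let u equal the inner series; expand the outer function in u and truncate.
The coefficient of t^2 in the expansion is 2, so q′′(0) = 2! * (2) = 4.

4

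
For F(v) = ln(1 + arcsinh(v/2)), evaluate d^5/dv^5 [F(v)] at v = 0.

13/32

Substitute the inner expansion into the outer series and collect powers.
The coefficient of v^5 in the expansion is 13/3840, so F^(5)(0) = 5! * (13/3840) = 13/32.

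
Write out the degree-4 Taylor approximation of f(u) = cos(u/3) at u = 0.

f(0) = 1
f′(0) = 0
f′′(0) = -1/9
f′′′(0) = 0
f^(4)(0) = 1/81

u^4/1944 - u^2/18 + 1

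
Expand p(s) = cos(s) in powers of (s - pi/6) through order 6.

-sqrt(3)*(s - pi/6)^6/1440 - (s - pi/6)^5/240 + sqrt(3)*(s - pi/6)^4/48 + (s - pi/6)^3/12 - sqrt(3)*(s - pi/6)^2/4 - (s - pi/6)/2 + sqrt(3)/2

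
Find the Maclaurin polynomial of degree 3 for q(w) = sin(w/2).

Differentiate repeatedly and evaluate at the center.
[w^0] = 0;  [w^1] = 1/2;  [w^2] = 0;  [w^3] = -1/48.

-w^3/48 + w/2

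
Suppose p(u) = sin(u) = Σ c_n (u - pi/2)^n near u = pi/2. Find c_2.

p(pi/2) = 1
p′(pi/2) = 0
p′′(pi/2) = -1
Dividing each by k! gives the coefficients c_0, ..., c_2.

-1/2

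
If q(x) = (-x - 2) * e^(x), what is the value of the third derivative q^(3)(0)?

-5

Shift and add copies of the series according to the polynomial's terms.
From the series, [x^3] q = -5/6; multiply by 3! = 6 to get -5.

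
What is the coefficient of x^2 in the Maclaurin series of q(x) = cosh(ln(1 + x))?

1/2

Substitute the inner expansion into the outer series and collect powers.
q(0) = 1
q′(0) = 0
q′′(0) = 1
Then c_k = q^(k)(0)/k! gives each Taylor coefficient.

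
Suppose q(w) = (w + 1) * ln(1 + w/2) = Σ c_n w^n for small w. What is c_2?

3/8

Shift and add copies of the series according to the polynomial's terms.
q(0) = 0
q′(0) = 1/2
q′′(0) = 3/4
So c_2 = q′′(0)/2! = 3/8.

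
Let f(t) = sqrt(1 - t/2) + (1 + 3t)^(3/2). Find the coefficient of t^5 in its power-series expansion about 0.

-23335/8192

Combine the two series term by term.
[t^0] = 2;  [t^1] = 17/4;  [t^2] = 107/32;  [t^3] = -217/128;  [t^4] = 3883/2048;  [t^5] = -23335/8192.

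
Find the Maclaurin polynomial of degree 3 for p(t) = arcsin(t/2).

p(0) = 0
p′(0) = 1/2
p′′(0) = 0
p′′′(0) = 1/8
Then c_k = p^(k)(0)/k! gives each Taylor coefficient.

t^3/48 + t/2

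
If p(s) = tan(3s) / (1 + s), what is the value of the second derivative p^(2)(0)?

Multiply the two series term by term and collect like powers.
The coefficient of s^2 in the expansion is -3, so p′′(0) = 2! * (-3) = -6.

-6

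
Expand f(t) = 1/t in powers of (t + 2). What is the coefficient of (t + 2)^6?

-1/128

Apply the Taylor formula c_k = f^(k)(a)/k!.
[(t + 2)^0] = -1/2;  [(t + 2)^1] = -1/4;  [(t + 2)^2] = -1/8;  [(t + 2)^3] = -1/16;  [(t + 2)^4] = -1/32;  [(t + 2)^5] = -1/64;  [(t + 2)^6] = -1/128.
So c_6 = f^(6)(-2)/6! = -1/128.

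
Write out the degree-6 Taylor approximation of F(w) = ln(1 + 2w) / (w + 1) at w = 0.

Multiply the numerator's expansion by the denominator's geometric series.
F(0) = 0
F′(0) = 2
F′′(0) = -8
F′′′(0) = 40
F^(4)(0) = -256
F^(5)(0) = 2048
F^(6)(0) = -19968
Dividing each by k! gives the coefficients c_0, ..., c_6.

-416*w^6/15 + 256*w^5/15 - 32*w^4/3 + 20*w^3/3 - 4*w^2 + 2*w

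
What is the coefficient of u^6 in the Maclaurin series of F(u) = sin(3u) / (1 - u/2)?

Multiply the two series term by term and collect like powers.
So c_6 = F^(6)(0)/6! = 87/160.

87/160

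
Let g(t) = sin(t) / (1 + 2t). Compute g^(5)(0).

1841

Take the Cauchy product of the two expansions.
From the series, [t^5] g = 1841/120; multiply by 5! = 120 to get 1841.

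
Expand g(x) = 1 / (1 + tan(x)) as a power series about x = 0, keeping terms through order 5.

Expand as Σ (-1)^k u^k with u equal to the inner function's series.
[x^0] = 1;  [x^1] = -1;  [x^2] = 1;  [x^3] = -4/3;  [x^4] = 5/3;  [x^5] = -32/15.

-32*x^5/15 + 5*x^4/3 - 4*x^3/3 + x^2 - x + 1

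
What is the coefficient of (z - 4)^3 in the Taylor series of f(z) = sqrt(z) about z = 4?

1/512

f(4) = 2
f′(4) = 1/4
f′′(4) = -1/32
f′′′(4) = 3/256
Dividing each by k! gives the coefficients c_0, ..., c_3.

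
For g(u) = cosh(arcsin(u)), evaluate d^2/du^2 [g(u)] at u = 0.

Plug the Maclaurin series of the inner function into that of the outer and collect terms.
From the series, [u^2] g = 1/2; multiply by 2! = 2 to get 1.

1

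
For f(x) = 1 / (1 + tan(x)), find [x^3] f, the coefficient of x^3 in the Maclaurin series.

-4/3

Use the geometric series for the reciprocal, then substitute.
[x^0] = 1;  [x^1] = -1;  [x^2] = 1;  [x^3] = -4/3.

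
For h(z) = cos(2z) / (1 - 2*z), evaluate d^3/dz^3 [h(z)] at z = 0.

24

Expand 1/(denominator) as a geometric series and multiply by the numerator's series.
The coefficient of z^3 in the expansion is 4, so h′′′(0) = 3! * (4) = 24.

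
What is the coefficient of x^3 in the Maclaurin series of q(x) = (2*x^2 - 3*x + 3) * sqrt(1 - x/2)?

Multiply each power in the prefactor through the base expansion.

-55/128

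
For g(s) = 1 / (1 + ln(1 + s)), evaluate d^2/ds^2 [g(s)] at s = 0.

Expand as Σ (-1)^k u^k with u equal to the inner function's series.
The coefficient of s^2 in the expansion is 3/2, so g′′(0) = 2! * (3/2) = 3.

3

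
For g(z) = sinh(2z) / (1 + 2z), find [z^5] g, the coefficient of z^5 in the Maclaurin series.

Write out both Maclaurin series and multiply, keeping only the needed powers.
g(0) = 0
g′(0) = 2
g′′(0) = -8
g′′′(0) = 56
g^(4)(0) = -448
g^(5)(0) = 4512
Then c_k = g^(k)(0)/k! gives each Taylor coefficient.

188/5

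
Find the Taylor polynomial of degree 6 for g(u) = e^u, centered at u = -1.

(u + 1)^6*e^(-1)/720 + (u + 1)^5*e^(-1)/120 + (u + 1)^4*e^(-1)/24 + (u + 1)^3*e^(-1)/6 + (u + 1)^2*e^(-1)/2 + (u + 1)*e^(-1) + e^(-1)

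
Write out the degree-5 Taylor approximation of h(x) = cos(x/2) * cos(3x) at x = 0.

1513*x^4/384 - 37*x^2/8 + 1

Multiply the two series term by term and collect like powers.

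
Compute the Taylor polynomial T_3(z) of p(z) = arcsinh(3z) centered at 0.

-9*z^3/2 + 3*z

p(0) = 0
p′(0) = 3
p′′(0) = 0
p′′′(0) = -27
Dividing each by k! gives the coefficients c_0, ..., c_3.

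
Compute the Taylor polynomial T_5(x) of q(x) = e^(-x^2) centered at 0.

q(0) = 1
q′(0) = 0
q′′(0) = -2
q′′′(0) = 0
q^(4)(0) = 12
q^(5)(0) = 0

x^4/2 - x^2 + 1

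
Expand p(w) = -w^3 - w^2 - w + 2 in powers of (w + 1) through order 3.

p(-1) = 3
p′(-1) = -2
p′′(-1) = 4
p′′′(-1) = -6

-(w + 1)^3 + 2*(w + 1)^2 - 2*(w + 1) + 3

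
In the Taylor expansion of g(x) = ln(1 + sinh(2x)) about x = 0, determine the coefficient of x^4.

-20/3

Substitute the inner expansion into the outer series and collect powers.
g(0) = 0
g′(0) = 2
g′′(0) = -4
g′′′(0) = 24
g^(4)(0) = -160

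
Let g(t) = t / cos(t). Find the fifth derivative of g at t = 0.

25

Invert the denominator's series and multiply.
From the series, [t^5] g = 5/24; multiply by 5! = 120 to get 25.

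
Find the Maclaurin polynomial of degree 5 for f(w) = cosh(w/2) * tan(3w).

21461*w^5/640 + 75*w^3/8 + 3*w

Expand each factor separately, then convolve coefficients.
f(0) = 0
f′(0) = 3
f′′(0) = 0
f′′′(0) = 225/4
f^(4)(0) = 0
f^(5)(0) = 64383/16
The Taylor polynomial is Σ f^(k)(0)/k! · w^k.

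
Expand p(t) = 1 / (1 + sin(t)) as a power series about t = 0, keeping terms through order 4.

2*t^4/3 - 5*t^3/6 + t^2 - t + 1

Expand as Σ (-1)^k u^k with u equal to the inner function's series.
p(0) = 1
p′(0) = -1
p′′(0) = 2
p′′′(0) = -5
p^(4)(0) = 16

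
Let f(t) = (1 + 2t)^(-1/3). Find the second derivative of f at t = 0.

From the series, [t^2] f = 8/9; multiply by 2! = 2 to get 16/9.

16/9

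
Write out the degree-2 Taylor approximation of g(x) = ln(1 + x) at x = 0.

Use the known series and substitute for the argument.
g(0) = 0
g′(0) = 1
g′′(0) = -1
The Taylor polynomial is Σ g^(k)(0)/k! · x^k.

-x^2/2 + x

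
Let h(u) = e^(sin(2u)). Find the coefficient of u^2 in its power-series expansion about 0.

Plug the Maclaurin series of the inner function into that of the outer and collect terms.
h(0) = 1
h′(0) = 2
h′′(0) = 4
So c_2 = h′′(0)/2! = 2.

2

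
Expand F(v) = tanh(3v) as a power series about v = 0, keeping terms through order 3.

-9*v^3 + 3*v

[v^0] = 0;  [v^1] = 3;  [v^2] = 0;  [v^3] = -9.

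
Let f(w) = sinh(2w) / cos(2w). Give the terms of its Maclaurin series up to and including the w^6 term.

Write the quotient as an unknown series and match coefficients against numerator = denominator · series.

48*w^5/5 + 16*w^3/3 + 2*w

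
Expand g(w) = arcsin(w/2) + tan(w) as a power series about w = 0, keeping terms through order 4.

17*w^3/48 + 3*w/2

Add the two expansions coefficient-wise.
g(0) = 0
g′(0) = 3/2
g′′(0) = 0
g′′′(0) = 17/8
g^(4)(0) = 0
The Taylor polynomial is Σ g^(k)(0)/k! · w^k.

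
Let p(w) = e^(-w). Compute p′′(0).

1

The coefficient of w^2 in the expansion is 1/2, so p′′(0) = 2! * (1/2) = 1.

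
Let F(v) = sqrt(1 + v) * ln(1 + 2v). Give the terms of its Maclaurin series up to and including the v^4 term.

-55*v^4/24 + 17*v^3/12 - v^2 + 2*v

Take the Cauchy product of the two expansions.
[v^0] = 0;  [v^1] = 2;  [v^2] = -1;  [v^3] = 17/12;  [v^4] = -55/24.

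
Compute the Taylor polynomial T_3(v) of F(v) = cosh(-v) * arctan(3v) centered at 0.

-15*v^3/2 + 3*v

Expand each factor separately, then convolve coefficients.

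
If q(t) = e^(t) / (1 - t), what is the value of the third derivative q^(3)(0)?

Expand 1/(denominator) as a geometric series and multiply by the numerator's series.
The coefficient of t^3 in the expansion is 8/3, so q′′′(0) = 3! * (8/3) = 16.

16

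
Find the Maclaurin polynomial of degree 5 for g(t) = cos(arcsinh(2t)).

Plug the Maclaurin series of the inner function into that of the outer and collect terms.

10*t^4/3 - 2*t^2 + 1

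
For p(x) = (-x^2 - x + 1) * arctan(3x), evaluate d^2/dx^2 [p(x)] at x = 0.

-6

Multiply each power in the prefactor through the base expansion.
The coefficient of x^2 in the expansion is -3, so p′′(0) = 2! * (-3) = -6.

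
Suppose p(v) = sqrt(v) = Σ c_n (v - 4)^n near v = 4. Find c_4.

-5/16384

p(4) = 2
p′(4) = 1/4
p′′(4) = -1/32
p′′′(4) = 3/256
p^(4)(4) = -15/2048
Dividing each by k! gives the coefficients c_0, ..., c_4.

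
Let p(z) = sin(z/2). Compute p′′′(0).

-1/8

The coefficient of z^3 in the expansion is -1/48, so p′′′(0) = 3! * (-1/48) = -1/8.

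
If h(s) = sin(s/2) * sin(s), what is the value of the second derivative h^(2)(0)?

1

Write out both Maclaurin series and multiply, keeping only the needed powers.
The coefficient of s^2 in the expansion is 1/2, so h′′(0) = 2! * (1/2) = 1.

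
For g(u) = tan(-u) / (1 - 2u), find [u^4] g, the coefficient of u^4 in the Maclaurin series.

Expand each factor separately, then convolve coefficients.
g(0) = 0
g′(0) = -1
g′′(0) = -4
g′′′(0) = -26
g^(4)(0) = -208
The Taylor polynomial is Σ g^(k)(0)/k! · u^k.

-26/3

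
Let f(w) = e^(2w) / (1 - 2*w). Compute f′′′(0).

128

Expand 1/(denominator) as a geometric series and multiply by the numerator's series.
From the series, [w^3] f = 64/3; multiply by 3! = 6 to get 128.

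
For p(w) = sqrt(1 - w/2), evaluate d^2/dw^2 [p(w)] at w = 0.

From the series, [w^2] p = -1/32; multiply by 2! = 2 to get -1/16.

-1/16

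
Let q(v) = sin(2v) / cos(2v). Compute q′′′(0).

16

Invert the denominator's series and multiply.
The coefficient of v^3 in the expansion is 8/3, so q′′′(0) = 3! * (8/3) = 16.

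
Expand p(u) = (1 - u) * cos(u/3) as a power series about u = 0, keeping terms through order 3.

u^3/18 - u^2/18 - u + 1

Distribute the polynomial across the series and collect like powers.
p(0) = 1
p′(0) = -1
p′′(0) = -1/9
p′′′(0) = 1/3
The Taylor polynomial is Σ p^(k)(0)/k! · u^k.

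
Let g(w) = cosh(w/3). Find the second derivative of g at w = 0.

1/9

Use the known series and substitute for the argument.
The coefficient of w^2 in the expansion is 1/18, so g′′(0) = 2! * (1/18) = 1/9.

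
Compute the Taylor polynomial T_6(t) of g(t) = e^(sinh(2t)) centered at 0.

148*t^6/45 + 16*t^5/5 + 10*t^4/3 + 8*t^3/3 + 2*t^2 + 2*t + 1

Plug the Maclaurin series of the inner function into that of the outer and collect terms.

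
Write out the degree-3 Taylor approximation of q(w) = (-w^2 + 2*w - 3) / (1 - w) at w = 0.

Shift and add copies of the series according to the polynomial's terms.

-2*w^3 - 2*w^2 - w - 3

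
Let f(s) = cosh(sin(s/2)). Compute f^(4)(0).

Compose series: expand the inner function first, then feed it into the outer expansion.
The coefficient of s^4 in the expansion is -1/128, so f^(4)(0) = 4! * (-1/128) = -3/16.

-3/16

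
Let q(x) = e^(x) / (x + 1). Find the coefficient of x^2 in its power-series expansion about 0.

Use 1/(1 - r) = Σ r^k on the denominator, then take the Cauchy product.
[x^0] = 1;  [x^1] = 0;  [x^2] = 1/2.
So c_2 = q′′(0)/2! = 1/2.

1/2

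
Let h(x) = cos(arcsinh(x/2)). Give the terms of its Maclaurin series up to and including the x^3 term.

1 - x^2/8

Substitute the inner expansion into the outer series and collect powers.
h(0) = 1
h′(0) = 0
h′′(0) = -1/4
h′′′(0) = 0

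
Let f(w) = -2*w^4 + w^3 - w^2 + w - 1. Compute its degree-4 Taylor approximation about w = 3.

[(w - 3)^0] = -142;  [(w - 3)^1] = -194;  [(w - 3)^2] = -100;  [(w - 3)^3] = -23;  [(w - 3)^4] = -2.

-2*(w - 3)^4 - 23*(w - 3)^3 - 100*(w - 3)^2 - 194*(w - 3) - 142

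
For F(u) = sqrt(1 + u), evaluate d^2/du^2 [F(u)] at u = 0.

Use the known series and substitute for the argument.
From the series, [u^2] F = -1/8; multiply by 2! = 2 to get -1/4.

-1/4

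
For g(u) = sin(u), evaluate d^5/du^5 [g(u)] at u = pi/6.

sqrt(3)/2

From the series, [(u - pi/6)^5] g = sqrt(3)/240; multiply by 5! = 120 to get sqrt(3)/2.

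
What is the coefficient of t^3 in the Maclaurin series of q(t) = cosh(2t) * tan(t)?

Multiply the two series term by term and collect like powers.
q(0) = 0
q′(0) = 1
q′′(0) = 0
q′′′(0) = 14
So c_3 = q′′′(0)/3! = 7/3.

7/3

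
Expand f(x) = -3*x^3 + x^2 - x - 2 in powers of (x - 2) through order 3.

-3*(x - 2)^3 - 17*(x - 2)^2 - 33*(x - 2) - 24

[(x - 2)^0] = -24;  [(x - 2)^1] = -33;  [(x - 2)^2] = -17;  [(x - 2)^3] = -3.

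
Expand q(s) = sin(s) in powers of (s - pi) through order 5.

[(s - pi)^0] = 0;  [(s - pi)^1] = -1;  [(s - pi)^2] = 0;  [(s - pi)^3] = 1/6;  [(s - pi)^4] = 0;  [(s - pi)^5] = -1/120.

-(s - pi)^5/120 + (s - pi)^3/6 - (s - pi)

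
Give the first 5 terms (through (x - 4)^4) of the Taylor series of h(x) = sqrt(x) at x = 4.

Apply the Taylor formula c_k = f^(k)(a)/k!.
h(4) = 2
h′(4) = 1/4
h′′(4) = -1/32
h′′′(4) = 3/256
h^(4)(4) = -15/2048

-5*(x - 4)^4/16384 + (x - 4)^3/512 - (x - 4)^2/64 + (x - 4)/4 + 2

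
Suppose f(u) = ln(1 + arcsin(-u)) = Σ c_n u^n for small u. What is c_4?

-5/12

Compose series: expand the inner function first, then feed it into the outer expansion.
f(0) = 0
f′(0) = -1
f′′(0) = -1
f′′′(0) = -3
f^(4)(0) = -10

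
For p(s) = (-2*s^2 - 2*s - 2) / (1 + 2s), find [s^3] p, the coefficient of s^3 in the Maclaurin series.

Multiply each power in the prefactor through the base expansion.
p(0) = -2
p′(0) = 2
p′′(0) = -12
p′′′(0) = 72

12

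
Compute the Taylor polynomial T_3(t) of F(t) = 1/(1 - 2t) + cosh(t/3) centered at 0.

Expand each term separately and add.
[t^0] = 2;  [t^1] = 2;  [t^2] = 73/18;  [t^3] = 8.

8*t^3 + 73*t^2/18 + 2*t + 2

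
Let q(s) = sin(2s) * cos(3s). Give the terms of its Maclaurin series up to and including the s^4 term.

-31*s^3/3 + 2*s

Take the Cauchy product of the two expansions.
q(0) = 0
q′(0) = 2
q′′(0) = 0
q′′′(0) = -62
q^(4)(0) = 0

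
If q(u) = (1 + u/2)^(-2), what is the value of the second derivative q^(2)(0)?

3/2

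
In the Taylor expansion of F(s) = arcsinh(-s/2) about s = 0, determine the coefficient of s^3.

Compute the successive derivatives at the expansion point and divide by k!.
[s^0] = 0;  [s^1] = -1/2;  [s^2] = 0;  [s^3] = 1/48.

1/48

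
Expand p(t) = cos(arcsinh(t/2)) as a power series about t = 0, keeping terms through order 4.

5*t^4/384 - t^2/8 + 1

Substitute the inner expansion into the outer series and collect powers.
p(0) = 1
p′(0) = 0
p′′(0) = -1/4
p′′′(0) = 0
p^(4)(0) = 5/16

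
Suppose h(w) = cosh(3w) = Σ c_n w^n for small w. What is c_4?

27/8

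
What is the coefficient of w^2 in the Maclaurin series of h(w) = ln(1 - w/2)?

-1/8

Compute the successive derivatives at the expansion point and divide by k!.
h(0) = 0
h′(0) = -1/2
h′′(0) = -1/4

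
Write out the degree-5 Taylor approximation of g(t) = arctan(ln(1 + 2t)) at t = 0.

-88*t^5/15 + 4*t^4 - 2*t^2 + 2*t

Let u equal the inner series; expand the outer function in u and truncate.
[t^0] = 0;  [t^1] = 2;  [t^2] = -2;  [t^3] = 0;  [t^4] = 4;  [t^5] = -88/15.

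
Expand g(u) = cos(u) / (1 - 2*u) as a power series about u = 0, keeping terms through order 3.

Expand 1/(denominator) as a geometric series and multiply by the numerator's series.

7*u^3 + 7*u^2/2 + 2*u + 1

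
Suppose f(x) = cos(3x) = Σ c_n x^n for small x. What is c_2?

Apply the Taylor formula c_k = f^(k)(a)/k!.
[x^0] = 1;  [x^1] = 0;  [x^2] = -9/2.
So c_2 = f′′(0)/2! = -9/2.

-9/2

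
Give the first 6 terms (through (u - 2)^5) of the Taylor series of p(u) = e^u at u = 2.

[(u - 2)^0] = e^(2);  [(u - 2)^1] = e^(2);  [(u - 2)^2] = e^(2)/2;  [(u - 2)^3] = e^(2)/6;  [(u - 2)^4] = e^(2)/24;  [(u - 2)^5] = e^(2)/120.

(u - 2)^5*e^(2)/120 + (u - 2)^4*e^(2)/24 + (u - 2)^3*e^(2)/6 + (u - 2)^2*e^(2)/2 + (u - 2)*e^(2) + e^(2)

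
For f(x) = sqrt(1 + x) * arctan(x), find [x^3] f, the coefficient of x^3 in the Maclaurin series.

Multiply the two series term by term and collect like powers.
[x^0] = 0;  [x^1] = 1;  [x^2] = 1/2;  [x^3] = -11/24.
So c_3 = f′′′(0)/3! = -11/24.

-11/24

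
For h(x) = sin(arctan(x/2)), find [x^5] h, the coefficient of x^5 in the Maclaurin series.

Substitute the inner expansion into the outer series and collect powers.

3/256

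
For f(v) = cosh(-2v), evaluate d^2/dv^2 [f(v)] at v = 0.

4

Apply the Taylor formula c_k = f^(k)(a)/k!.
From the series, [v^2] f = 2; multiply by 2! = 2 to get 4.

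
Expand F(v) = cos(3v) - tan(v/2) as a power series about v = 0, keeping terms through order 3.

-v^3/24 - 9*v^2/2 - v/2 + 1

Expand each term separately and add.
[v^0] = 1;  [v^1] = -1/2;  [v^2] = -9/2;  [v^3] = -1/24.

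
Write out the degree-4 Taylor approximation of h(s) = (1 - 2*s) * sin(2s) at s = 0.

Multiply each power in the prefactor through the base expansion.
h(0) = 0
h′(0) = 2
h′′(0) = -8
h′′′(0) = -8
h^(4)(0) = 64

8*s^4/3 - 4*s^3/3 - 4*s^2 + 2*s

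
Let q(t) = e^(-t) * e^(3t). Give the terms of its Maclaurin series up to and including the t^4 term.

2*t^4/3 + 4*t^3/3 + 2*t^2 + 2*t + 1

Write out both Maclaurin series and multiply, keeping only the needed powers.
[t^0] = 1;  [t^1] = 2;  [t^2] = 2;  [t^3] = 4/3;  [t^4] = 2/3.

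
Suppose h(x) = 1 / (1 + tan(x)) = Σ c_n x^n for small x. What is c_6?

122/45

Use the geometric series for the reciprocal, then substitute.
[x^0] = 1;  [x^1] = -1;  [x^2] = 1;  [x^3] = -4/3;  [x^4] = 5/3;  [x^5] = -32/15;  [x^6] = 122/45.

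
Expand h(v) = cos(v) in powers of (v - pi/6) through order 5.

-(v - pi/6)^5/240 + sqrt(3)*(v - pi/6)^4/48 + (v - pi/6)^3/12 - sqrt(3)*(v - pi/6)^2/4 - (v - pi/6)/2 + sqrt(3)/2

h(pi/6) = sqrt(3)/2
h′(pi/6) = -1/2
h′′(pi/6) = -sqrt(3)/2
h′′′(pi/6) = 1/2
h^(4)(pi/6) = sqrt(3)/2
h^(5)(pi/6) = -1/2
The Taylor polynomial is Σ h^(k)(pi/6)/k! · (v - pi/6)^k.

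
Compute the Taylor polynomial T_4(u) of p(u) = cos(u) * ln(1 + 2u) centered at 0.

-3*u^4 + 5*u^3/3 - 2*u^2 + 2*u

Multiply the two series term by term and collect like powers.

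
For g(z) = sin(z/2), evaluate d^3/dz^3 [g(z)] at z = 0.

Differentiate repeatedly and evaluate at the center.
The coefficient of z^3 in the expansion is -1/48, so g′′′(0) = 3! * (-1/48) = -1/8.

-1/8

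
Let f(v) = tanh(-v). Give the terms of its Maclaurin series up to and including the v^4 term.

[v^0] = 0;  [v^1] = -1;  [v^2] = 0;  [v^3] = 1/3;  [v^4] = 0.

v^3/3 - v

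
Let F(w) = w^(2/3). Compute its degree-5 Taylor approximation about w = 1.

14*(w - 1)^5/729 - 7*(w - 1)^4/243 + 4*(w - 1)^3/81 - (w - 1)^2/9 + 2*(w - 1)/3 + 1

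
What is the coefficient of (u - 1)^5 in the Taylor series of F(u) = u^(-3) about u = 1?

[(u - 1)^0] = 1;  [(u - 1)^1] = -3;  [(u - 1)^2] = 6;  [(u - 1)^3] = -10;  [(u - 1)^4] = 15;  [(u - 1)^5] = -21.
So c_5 = F^(5)(1)/5! = -21.

-21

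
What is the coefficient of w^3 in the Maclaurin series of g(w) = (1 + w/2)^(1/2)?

1/128

Differentiate repeatedly and evaluate at the center.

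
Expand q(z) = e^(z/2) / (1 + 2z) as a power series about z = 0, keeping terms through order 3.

Take the Cauchy product of the two expansions.
q(0) = 1
q′(0) = -3/2
q′′(0) = 25/4
q′′′(0) = -299/8
The Taylor polynomial is Σ q^(k)(0)/k! · z^k.

-299*z^3/48 + 25*z^2/8 - 3*z/2 + 1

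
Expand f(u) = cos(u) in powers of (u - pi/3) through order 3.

sqrt(3)*(u - pi/3)^3/12 - (u - pi/3)^2/4 - sqrt(3)*(u - pi/3)/2 + 1/2

f(pi/3) = 1/2
f′(pi/3) = -sqrt(3)/2
f′′(pi/3) = -1/2
f′′′(pi/3) = sqrt(3)/2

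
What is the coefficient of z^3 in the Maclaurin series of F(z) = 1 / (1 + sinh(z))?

-7/6

Write 1/(1+u) = 1 - u + u^2 - u^3 + ... and substitute the series for u.
F(0) = 1
F′(0) = -1
F′′(0) = 2
F′′′(0) = -7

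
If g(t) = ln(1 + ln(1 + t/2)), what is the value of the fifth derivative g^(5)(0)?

Compose series: expand the inner function first, then feed it into the outer expansion.
The coefficient of t^5 in the expansion is 19/320, so g^(5)(0) = 5! * (19/320) = 57/8.

57/8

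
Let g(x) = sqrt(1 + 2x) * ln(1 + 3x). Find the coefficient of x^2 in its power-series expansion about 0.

Take the Cauchy product of the two expansions.
So c_2 = g′′(0)/2! = -3/2.

-3/2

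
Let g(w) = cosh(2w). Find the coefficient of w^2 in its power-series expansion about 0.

2

c_2 = g′′(0)/2! = 2.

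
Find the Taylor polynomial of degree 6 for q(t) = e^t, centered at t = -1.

[(t + 1)^0] = e^(-1);  [(t + 1)^1] = e^(-1);  [(t + 1)^2] = e^(-1)/2;  [(t + 1)^3] = e^(-1)/6;  [(t + 1)^4] = e^(-1)/24;  [(t + 1)^5] = e^(-1)/120;  [(t + 1)^6] = e^(-1)/720.

(t + 1)^6*e^(-1)/720 + (t + 1)^5*e^(-1)/120 + (t + 1)^4*e^(-1)/24 + (t + 1)^3*e^(-1)/6 + (t + 1)^2*e^(-1)/2 + (t + 1)*e^(-1) + e^(-1)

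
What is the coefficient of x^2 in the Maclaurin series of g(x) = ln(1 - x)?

g(0) = 0
g′(0) = -1
g′′(0) = -1

-1/2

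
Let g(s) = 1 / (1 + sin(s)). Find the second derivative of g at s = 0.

Expand as Σ (-1)^k u^k with u equal to the inner function's series.
The coefficient of s^2 in the expansion is 1, so g′′(0) = 2! * (1) = 2.

2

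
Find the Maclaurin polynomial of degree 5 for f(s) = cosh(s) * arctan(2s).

Expand each factor separately, then convolve coefficients.
f(0) = 0
f′(0) = 2
f′′(0) = 0
f′′′(0) = -10
f^(4)(0) = 0
f^(5)(0) = 618
Then c_k = f^(k)(0)/k! gives each Taylor coefficient.

103*s^5/20 - 5*s^3/3 + 2*s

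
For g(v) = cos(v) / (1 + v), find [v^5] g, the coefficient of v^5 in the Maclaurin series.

-13/24

Take the Cauchy product of the two expansions.
[v^0] = 1;  [v^1] = -1;  [v^2] = 1/2;  [v^3] = -1/2;  [v^4] = 13/24;  [v^5] = -13/24.
So c_5 = g^(5)(0)/5! = -13/24.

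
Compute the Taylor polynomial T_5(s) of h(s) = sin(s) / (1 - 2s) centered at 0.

Write out both Maclaurin series and multiply, keeping only the needed powers.
h(0) = 0
h′(0) = 1
h′′(0) = 4
h′′′(0) = 23
h^(4)(0) = 184
h^(5)(0) = 1841
The Taylor polynomial is Σ h^(k)(0)/k! · s^k.

1841*s^5/120 + 23*s^4/3 + 23*s^3/6 + 2*s^2 + s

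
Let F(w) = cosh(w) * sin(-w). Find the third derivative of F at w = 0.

-2

Take the Cauchy product of the two expansions.
From the series, [w^3] F = -1/3; multiply by 3! = 6 to get -2.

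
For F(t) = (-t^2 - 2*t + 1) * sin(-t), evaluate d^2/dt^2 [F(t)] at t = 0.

4

Multiply each power in the prefactor through the base expansion.
The coefficient of t^2 in the expansion is 2, so F′′(0) = 2! * (2) = 4.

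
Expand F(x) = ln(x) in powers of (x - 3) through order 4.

Apply the Taylor formula c_k = f^(k)(a)/k!.
F(3) = ln(3)
F′(3) = 1/3
F′′(3) = -1/9
F′′′(3) = 2/27
F^(4)(3) = -2/27
Then c_k = F^(k)(3)/k! gives each Taylor coefficient.

-(x - 3)^4/324 + (x - 3)^3/81 - (x - 3)^2/18 + (x - 3)/3 + ln(3)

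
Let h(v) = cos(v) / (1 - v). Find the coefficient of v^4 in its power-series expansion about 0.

Expand 1/(denominator) as a geometric series and multiply by the numerator's series.
h(0) = 1
h′(0) = 1
h′′(0) = 1
h′′′(0) = 3
h^(4)(0) = 13
Then c_k = h^(k)(0)/k! gives each Taylor coefficient.

13/24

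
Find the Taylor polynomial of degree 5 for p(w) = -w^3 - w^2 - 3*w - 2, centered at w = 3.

Use the known series and substitute for the argument.

-(w - 3)^3 - 10*(w - 3)^2 - 36*(w - 3) - 47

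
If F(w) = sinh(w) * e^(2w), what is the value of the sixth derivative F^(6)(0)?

Write out both Maclaurin series and multiply, keeping only the needed powers.
From the series, [w^6] F = 91/180; multiply by 6! = 720 to get 364.

364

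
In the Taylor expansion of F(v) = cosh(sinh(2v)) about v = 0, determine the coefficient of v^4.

Substitute the inner expansion into the outer series and collect powers.

10/3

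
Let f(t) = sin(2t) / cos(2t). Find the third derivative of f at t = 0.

Write the quotient as an unknown series and match coefficients against numerator = denominator · series.
From the series, [t^3] f = 8/3; multiply by 3! = 6 to get 16.

16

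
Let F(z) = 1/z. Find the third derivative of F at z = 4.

-3/128

The coefficient of (z - 4)^3 in the expansion is -1/256, so F′′′(4) = 3! * (-1/256) = -3/128.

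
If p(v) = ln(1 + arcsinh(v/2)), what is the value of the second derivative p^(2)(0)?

Plug the Maclaurin series of the inner function into that of the outer and collect terms.
The coefficient of v^2 in the expansion is -1/8, so p′′(0) = 2! * (-1/8) = -1/4.

-1/4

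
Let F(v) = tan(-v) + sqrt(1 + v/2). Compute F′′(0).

-1/16

Expand each term separately and add.
From the series, [v^2] F = -1/32; multiply by 2! = 2 to get -1/16.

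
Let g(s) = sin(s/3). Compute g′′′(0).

-1/27

The coefficient of s^3 in the expansion is -1/162, so g′′′(0) = 3! * (-1/162) = -1/27.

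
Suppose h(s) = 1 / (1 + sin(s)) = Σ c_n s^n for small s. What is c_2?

1

Expand as Σ (-1)^k u^k with u equal to the inner function's series.
h(0) = 1
h′(0) = -1
h′′(0) = 2
Dividing each by k! gives the coefficients c_0, ..., c_2.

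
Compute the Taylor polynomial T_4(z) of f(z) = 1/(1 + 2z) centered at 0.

16*z^4 - 8*z^3 + 4*z^2 - 2*z + 1

f(0) = 1
f′(0) = -2
f′′(0) = 8
f′′′(0) = -48
f^(4)(0) = 384
Then c_k = f^(k)(0)/k! gives each Taylor coefficient.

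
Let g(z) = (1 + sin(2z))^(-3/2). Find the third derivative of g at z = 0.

Let u equal the inner series; expand the outer function in u and truncate.
The coefficient of z^3 in the expansion is -31/2, so g′′′(0) = 3! * (-31/2) = -93.

-93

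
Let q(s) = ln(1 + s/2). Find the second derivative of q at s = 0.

-1/4

Apply the Taylor formula c_k = f^(k)(a)/k!.
From the series, [s^2] q = -1/8; multiply by 2! = 2 to get -1/4.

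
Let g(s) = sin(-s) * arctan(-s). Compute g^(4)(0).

-12

Take the Cauchy product of the two expansions.
The coefficient of s^4 in the expansion is -1/2, so g^(4)(0) = 4! * (-1/2) = -12.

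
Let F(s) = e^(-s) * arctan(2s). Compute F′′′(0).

Take the Cauchy product of the two expansions.
From the series, [s^3] F = -5/3; multiply by 3! = 6 to get -10.

-10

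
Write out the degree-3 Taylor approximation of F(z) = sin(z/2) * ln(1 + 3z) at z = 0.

-9*z^3/4 + 3*z^2/2

Write out both Maclaurin series and multiply, keeping only the needed powers.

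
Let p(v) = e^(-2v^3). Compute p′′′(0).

-12

The coefficient of v^3 in the expansion is -2, so p′′′(0) = 3! * (-2) = -12.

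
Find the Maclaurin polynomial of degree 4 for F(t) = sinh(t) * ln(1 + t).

Expand each factor separately, then convolve coefficients.
F(0) = 0
F′(0) = 0
F′′(0) = 2
F′′′(0) = -3
F^(4)(0) = 12

t^4/2 - t^3/2 + t^2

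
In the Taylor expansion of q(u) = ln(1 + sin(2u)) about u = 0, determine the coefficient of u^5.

4/3

Compose series: expand the inner function first, then feed it into the outer expansion.
q(0) = 0
q′(0) = 2
q′′(0) = -4
q′′′(0) = 8
q^(4)(0) = -32
q^(5)(0) = 160
So c_5 = q^(5)(0)/5! = 4/3.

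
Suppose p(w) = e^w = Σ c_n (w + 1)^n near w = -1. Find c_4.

[(w + 1)^0] = e^(-1);  [(w + 1)^1] = e^(-1);  [(w + 1)^2] = e^(-1)/2;  [(w + 1)^3] = e^(-1)/6;  [(w + 1)^4] = e^(-1)/24.
So c_4 = p^(4)(-1)/4! = e^(-1)/24.

e^(-1)/24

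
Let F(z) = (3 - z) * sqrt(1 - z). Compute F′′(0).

Multiply each power in the prefactor through the base expansion.
The coefficient of z^2 in the expansion is 1/8, so F′′(0) = 2! * (1/8) = 1/4.

1/4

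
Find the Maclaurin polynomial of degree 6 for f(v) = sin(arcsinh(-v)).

Let u equal the inner series; expand the outer function in u and truncate.
f(0) = 0
f′(0) = -1
f′′(0) = 0
f′′′(0) = 2
f^(4)(0) = 0
f^(5)(0) = -20
f^(6)(0) = 0

-v^5/6 + v^3/3 - v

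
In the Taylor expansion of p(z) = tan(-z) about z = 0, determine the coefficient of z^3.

[z^0] = 0;  [z^1] = -1;  [z^2] = 0;  [z^3] = -1/3.
So c_3 = p′′′(0)/3! = -1/3.

-1/3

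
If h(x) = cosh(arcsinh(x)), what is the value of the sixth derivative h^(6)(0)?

Let u equal the inner series; expand the outer function in u and truncate.
The coefficient of x^6 in the expansion is 1/16, so h^(6)(0) = 6! * (1/16) = 45.

45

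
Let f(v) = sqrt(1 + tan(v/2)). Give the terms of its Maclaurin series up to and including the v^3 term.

11*v^3/384 - v^2/32 + v/4 + 1

Compose series: expand the inner function first, then feed it into the outer expansion.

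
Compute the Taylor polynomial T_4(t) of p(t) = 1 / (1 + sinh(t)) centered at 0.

4*t^4/3 - 7*t^3/6 + t^2 - t + 1

Use the geometric series for the reciprocal, then substitute.
p(0) = 1
p′(0) = -1
p′′(0) = 2
p′′′(0) = -7
p^(4)(0) = 32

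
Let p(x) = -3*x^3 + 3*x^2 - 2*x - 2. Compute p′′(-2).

42

Use the known series and substitute for the argument.
The coefficient of (x + 2)^2 in the expansion is 21, so p′′(-2) = 2! * (21) = 42.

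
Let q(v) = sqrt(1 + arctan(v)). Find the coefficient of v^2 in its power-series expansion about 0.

-1/8

Let u equal the inner series; expand the outer function in u and truncate.
[v^0] = 1;  [v^1] = 1/2;  [v^2] = -1/8.
So c_2 = q′′(0)/2! = -1/8.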